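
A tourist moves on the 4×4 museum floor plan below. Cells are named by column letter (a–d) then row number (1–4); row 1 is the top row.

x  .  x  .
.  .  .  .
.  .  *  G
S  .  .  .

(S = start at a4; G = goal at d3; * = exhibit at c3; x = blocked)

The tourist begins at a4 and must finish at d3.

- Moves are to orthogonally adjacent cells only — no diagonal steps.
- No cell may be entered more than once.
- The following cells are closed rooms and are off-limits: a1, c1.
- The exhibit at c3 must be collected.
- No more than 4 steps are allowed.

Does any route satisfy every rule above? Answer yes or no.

One route that works: a4 → a3 → b3 → c3 → d3.

yes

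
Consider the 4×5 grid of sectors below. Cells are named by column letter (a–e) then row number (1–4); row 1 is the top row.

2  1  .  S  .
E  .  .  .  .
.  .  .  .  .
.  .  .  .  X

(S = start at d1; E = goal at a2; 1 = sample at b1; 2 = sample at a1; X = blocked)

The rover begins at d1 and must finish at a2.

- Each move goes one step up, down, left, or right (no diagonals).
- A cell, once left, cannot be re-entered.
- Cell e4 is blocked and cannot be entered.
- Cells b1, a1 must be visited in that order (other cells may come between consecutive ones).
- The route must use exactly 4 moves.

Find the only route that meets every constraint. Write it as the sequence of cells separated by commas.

The waypoints must appear in the order b1, a1, with no cell reused.
Route from d1: left 3 to a1, down 1 to a2 — 4 moves in all.
Check: order respected (1 at step 2, 2 at step 3); 4 moves as required.

d1, c1, b1, a1, a2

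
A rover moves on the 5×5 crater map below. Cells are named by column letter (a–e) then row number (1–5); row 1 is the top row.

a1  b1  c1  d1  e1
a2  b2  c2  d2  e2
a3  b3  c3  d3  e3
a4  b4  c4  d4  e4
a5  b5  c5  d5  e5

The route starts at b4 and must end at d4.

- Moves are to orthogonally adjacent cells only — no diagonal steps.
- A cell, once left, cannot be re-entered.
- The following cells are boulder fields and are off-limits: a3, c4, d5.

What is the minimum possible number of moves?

4

The Manhattan distance from b4 to d4 is |4−4| + |2−4| = 2, so at least 2 moves are needed.
That bound ignores the blocked cells. Measuring each leg by the fewest moves that actually steer around them (b4→d4: 4) raises the lower bound to 4.
A route of 4 moves exists: b4 → b3 → c3 → d3 → d4.
Since 4 matches that lower bound, it is optimal.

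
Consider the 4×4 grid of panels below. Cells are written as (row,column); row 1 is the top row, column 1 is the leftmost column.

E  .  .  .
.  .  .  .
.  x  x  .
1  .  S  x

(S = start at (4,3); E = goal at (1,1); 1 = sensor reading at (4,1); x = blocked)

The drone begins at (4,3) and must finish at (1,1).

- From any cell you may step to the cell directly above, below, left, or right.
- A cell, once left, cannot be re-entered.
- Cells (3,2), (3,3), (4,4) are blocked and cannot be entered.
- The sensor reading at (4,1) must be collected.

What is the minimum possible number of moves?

Any route passes through (4,1) somewhere between (4,3) and (1,1). Summing Manhattan distances along the two legs ((4,3) → (4,1) → (1,1)) gives a lower bound of 2 + 3 = 5 moves.
A route of 5 moves achieves this: (4,3) → (4,2) → (4,1) → (3,1) → (2,1) → (1,1).
Since 5 matches the lower bound, it is optimal.

5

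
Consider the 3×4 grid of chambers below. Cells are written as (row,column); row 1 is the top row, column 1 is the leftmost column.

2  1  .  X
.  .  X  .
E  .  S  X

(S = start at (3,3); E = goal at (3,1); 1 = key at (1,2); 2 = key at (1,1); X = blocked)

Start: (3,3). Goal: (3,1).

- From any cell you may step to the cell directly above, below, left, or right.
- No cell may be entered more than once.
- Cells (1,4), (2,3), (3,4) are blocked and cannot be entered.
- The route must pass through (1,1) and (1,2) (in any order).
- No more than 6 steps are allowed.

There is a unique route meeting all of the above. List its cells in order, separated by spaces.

The budget equals the shortest possible length, so every move has to be on a shortest route through the required cells.
Route from (3,3): left 1 to (3,2), up 2 to (1,2), left 1 to (1,1), down 2 to (3,1) — 6 moves in all.
Check: all required cells visited; 6 ≤ 6 moves.

(3,3) (3,2) (2,2) (1,2) (1,1) (2,1) (3,1)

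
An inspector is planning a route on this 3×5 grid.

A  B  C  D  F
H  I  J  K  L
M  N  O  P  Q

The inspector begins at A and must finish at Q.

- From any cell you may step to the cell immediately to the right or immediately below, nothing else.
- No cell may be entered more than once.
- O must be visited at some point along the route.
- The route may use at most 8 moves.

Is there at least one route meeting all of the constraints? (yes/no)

yes

One route that works: A → H → M → N → O → P → Q.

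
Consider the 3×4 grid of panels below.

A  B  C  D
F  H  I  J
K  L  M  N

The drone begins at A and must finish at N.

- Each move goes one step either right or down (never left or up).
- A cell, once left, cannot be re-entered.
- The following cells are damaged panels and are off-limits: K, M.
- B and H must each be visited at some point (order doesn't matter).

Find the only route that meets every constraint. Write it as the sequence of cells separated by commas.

Moves only go right or down, so the column and row indices never decrease.
Route from A: right to B, down to H, 2× right (reaching J), down to N — 5 moves in all.
Check: all required cells visited.

A, B, H, I, J, N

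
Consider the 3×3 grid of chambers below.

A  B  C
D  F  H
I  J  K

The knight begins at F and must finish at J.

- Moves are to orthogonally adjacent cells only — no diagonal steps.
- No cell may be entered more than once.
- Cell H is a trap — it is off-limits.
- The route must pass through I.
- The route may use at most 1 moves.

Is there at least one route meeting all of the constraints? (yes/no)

no

Even ignoring the no-revisit rule, getting from F to J via I needs at least 2 + 1 = 3 moves (Manhattan distance per leg), which exceeds the 1-move limit.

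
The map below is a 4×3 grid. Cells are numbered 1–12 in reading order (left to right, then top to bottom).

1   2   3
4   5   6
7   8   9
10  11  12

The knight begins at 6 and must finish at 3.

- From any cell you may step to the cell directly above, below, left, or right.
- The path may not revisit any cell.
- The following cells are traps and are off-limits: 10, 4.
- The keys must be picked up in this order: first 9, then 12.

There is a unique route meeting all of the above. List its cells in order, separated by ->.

6 -> 9 -> 12 -> 11 -> 8 -> 5 -> 2 -> 3

The waypoints must appear in the order 9, 12, with no cell reused.
Route from 6: 2× down (reaching 12), left to 11, 3× up (reaching 2), right to 3 — 7 moves in all.
Check: order respected (9 at step 1, 12 at step 2).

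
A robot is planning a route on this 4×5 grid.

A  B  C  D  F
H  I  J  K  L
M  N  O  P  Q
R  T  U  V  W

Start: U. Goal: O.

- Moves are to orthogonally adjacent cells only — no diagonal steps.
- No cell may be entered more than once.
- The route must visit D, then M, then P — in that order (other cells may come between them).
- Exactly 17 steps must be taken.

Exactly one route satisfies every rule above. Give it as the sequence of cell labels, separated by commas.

The waypoints must appear in the order D, M, P, with no cell reused.
Route from U: right 2 to W, up 3 to F, left 4 to A, down 2 to M, right 1 to N, up 1 to I, right 2 to K, down 1 to P, left 1 to O — 17 moves in all.
Check: order respected (D at step 6, M at step 11, P at step 16); 17 moves as required.

U, V, W, Q, L, F, D, C, B, A, H, M, N, I, J, K, P, O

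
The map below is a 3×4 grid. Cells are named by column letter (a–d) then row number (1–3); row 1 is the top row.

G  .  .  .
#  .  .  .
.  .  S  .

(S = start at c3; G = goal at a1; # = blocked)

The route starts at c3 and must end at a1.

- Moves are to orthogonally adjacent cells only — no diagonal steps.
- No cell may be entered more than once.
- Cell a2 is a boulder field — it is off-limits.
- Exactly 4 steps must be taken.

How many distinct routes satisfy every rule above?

3

Need simple routes of exactly 4 moves from c3 to a1 (Manhattan distance 4, so 0 moves are spent on a detour and 0 undoing it).
Enumerating: c3 c2 c1 b1 a1 | c3 c2 b2 b1 a1 | c3 b3 b2 b1 a1.
That gives 3 routes.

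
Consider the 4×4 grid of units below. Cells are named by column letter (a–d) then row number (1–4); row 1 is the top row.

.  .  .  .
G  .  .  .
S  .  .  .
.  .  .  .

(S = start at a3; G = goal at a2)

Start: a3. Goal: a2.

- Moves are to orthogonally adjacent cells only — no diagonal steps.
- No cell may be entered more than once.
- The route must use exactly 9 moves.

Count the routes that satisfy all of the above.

29

Need simple routes of exactly 9 moves from a3 to a2 (Manhattan distance 1, so 4 moves are spent on a detour and 4 undoing it).
Branch systematically from the start, pruning whenever the remaining move budget drops below the Manhattan distance to a2 or differs from it in parity. Grouping the completions by first move — via a4: 13; via b3: 16 (no valid completion starts via a2) — and summing: 13 + 16 = 29.
That gives 29 routes.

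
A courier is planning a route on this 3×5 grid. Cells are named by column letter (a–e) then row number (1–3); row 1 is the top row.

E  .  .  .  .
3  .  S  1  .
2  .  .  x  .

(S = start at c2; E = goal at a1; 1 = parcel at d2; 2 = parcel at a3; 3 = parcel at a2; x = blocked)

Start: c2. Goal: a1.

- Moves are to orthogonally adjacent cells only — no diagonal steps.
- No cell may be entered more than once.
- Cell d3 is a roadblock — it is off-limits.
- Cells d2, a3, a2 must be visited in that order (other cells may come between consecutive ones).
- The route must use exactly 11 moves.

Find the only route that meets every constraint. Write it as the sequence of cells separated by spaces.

The waypoints must appear in the order d2, a3, a2, with no cell reused.
Route from c2: right 2 to e2, up 1 to e1, left 3 to b1, down 2 to b3, left 1 to a3, up 2 to a1 — 11 moves in all.
Check: order respected (1 at step 1, 2 at step 9, 3 at step 10); 11 moves as required.

c2 d2 e2 e1 d1 c1 b1 b2 b3 a3 a2 a1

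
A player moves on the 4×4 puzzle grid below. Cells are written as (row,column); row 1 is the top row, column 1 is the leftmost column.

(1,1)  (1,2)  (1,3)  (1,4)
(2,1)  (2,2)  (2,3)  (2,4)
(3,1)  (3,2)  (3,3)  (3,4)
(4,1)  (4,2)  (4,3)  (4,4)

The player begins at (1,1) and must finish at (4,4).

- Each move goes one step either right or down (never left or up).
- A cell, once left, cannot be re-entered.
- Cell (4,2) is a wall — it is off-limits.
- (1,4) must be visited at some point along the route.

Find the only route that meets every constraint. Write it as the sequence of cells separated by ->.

(1,1) -> (1,2) -> (1,3) -> (1,4) -> (2,4) -> (3,4) -> (4,4)

Moves only go right or down, so the column and row indices never decrease.
Route from (1,1): 3× right (reaching (1,4)), 3× down (reaching (4,4)) — 6 moves in all.
Check: all required cells visited.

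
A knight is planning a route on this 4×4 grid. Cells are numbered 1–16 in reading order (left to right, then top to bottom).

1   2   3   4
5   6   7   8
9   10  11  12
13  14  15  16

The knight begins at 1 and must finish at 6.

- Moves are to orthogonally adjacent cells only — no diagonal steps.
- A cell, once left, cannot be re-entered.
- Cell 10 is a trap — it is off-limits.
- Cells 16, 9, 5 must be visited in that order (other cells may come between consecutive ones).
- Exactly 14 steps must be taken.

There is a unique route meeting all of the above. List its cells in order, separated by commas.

The waypoints must appear in the order 16, 9, 5, with no cell reused.
Route from 1: 3× right (reaching 4), down to 8, left to 7, down to 11, right to 12, down to 16, 3× left (reaching 13), 2× up (reaching 5), right to 6 — 14 moves in all.
Check: order respected (16 at step 8, 9 at step 12, 5 at step 13); 14 moves as required.

1, 2, 3, 4, 8, 7, 11, 12, 16, 15, 14, 13, 9, 5, 6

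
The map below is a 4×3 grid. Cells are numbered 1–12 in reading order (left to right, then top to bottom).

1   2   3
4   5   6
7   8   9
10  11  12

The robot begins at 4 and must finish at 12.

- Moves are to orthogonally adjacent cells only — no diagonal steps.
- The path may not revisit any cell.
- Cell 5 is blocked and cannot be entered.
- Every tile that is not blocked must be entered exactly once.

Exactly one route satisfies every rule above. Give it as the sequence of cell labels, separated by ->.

4 -> 1 -> 2 -> 3 -> 6 -> 9 -> 8 -> 7 -> 10 -> 11 -> 12

Need to visit all 11 open cells exactly once, starting at 4 and ending at 12.
Cell 3 has only two open neighbours (6 and 2), so the path must pass straight through it: one of those is the cell it's entered from and the other is where it exits.
Route from 4: up 1 to 1, right 2 to 3, down 2 to 9, left 2 to 7, down 1 to 10, right 2 to 12 — 10 moves in all.
Check: all 11 open cells covered.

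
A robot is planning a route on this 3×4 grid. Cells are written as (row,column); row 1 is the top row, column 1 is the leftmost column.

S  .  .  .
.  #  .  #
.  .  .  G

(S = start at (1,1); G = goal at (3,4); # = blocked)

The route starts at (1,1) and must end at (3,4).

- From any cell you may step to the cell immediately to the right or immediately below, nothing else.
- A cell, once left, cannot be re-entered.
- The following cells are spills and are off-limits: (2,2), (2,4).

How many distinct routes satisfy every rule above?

2

A right/down-only route from (1,1) to (3,4) makes exactly 2 down-moves and 3 right-moves in some order.
With no other constraints that would be C(5,2) = 10 routes.
Subtract routes through each blocked cell (inclusion–exclusion for overlaps): − through (2,2): 6 − through (2,4): 4 + through (2,2)&(2,4): 2 → 2.
That gives 2 routes.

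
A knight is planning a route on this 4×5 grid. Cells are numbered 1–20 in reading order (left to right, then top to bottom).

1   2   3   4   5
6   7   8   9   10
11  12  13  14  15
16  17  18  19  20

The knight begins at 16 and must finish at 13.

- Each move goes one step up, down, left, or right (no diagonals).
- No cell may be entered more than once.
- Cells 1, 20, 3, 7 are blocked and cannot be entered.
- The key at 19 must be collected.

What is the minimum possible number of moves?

Any route passes through 19 somewhere between 16 and 13. Summing Manhattan distances along the two legs (16 → 19 → 13) gives a lower bound of 3 + 2 = 5 moves.
A route of 5 moves achieves this: 16 → 17 → 18 → 19 → 14 → 13.
Since 5 matches the lower bound, it is optimal.

5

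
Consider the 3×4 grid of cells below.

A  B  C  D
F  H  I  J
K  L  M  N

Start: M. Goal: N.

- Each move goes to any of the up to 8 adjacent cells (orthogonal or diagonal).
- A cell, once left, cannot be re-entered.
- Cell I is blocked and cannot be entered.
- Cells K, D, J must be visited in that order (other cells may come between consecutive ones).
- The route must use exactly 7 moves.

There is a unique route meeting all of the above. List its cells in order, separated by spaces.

The waypoints must appear in the order K, D, J, with no cell reused.
Route from M: 2× left (reaching K), 2× up-right (reaching C), right to D, 2× down (reaching N) — 7 moves in all.
Check: order respected (K at step 2, D at step 5, J at step 6); 7 moves as required.

M L K H C D J N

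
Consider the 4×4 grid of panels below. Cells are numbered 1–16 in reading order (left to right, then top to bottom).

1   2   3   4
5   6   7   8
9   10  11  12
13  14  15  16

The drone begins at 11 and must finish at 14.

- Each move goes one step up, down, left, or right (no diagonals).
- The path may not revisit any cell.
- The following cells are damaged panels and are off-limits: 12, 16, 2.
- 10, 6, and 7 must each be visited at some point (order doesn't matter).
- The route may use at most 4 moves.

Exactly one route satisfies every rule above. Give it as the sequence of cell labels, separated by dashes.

11 - 7 - 6 - 10 - 14

Any route must reach 10, 6, and 7 and still end at 14 within 4 moves, so the order of the required stops is forced.
Route from 11: up 1 to 7, left 1 to 6, down 2 to 14 — 4 moves in all.
Check: all required cells visited; 4 ≤ 4 moves.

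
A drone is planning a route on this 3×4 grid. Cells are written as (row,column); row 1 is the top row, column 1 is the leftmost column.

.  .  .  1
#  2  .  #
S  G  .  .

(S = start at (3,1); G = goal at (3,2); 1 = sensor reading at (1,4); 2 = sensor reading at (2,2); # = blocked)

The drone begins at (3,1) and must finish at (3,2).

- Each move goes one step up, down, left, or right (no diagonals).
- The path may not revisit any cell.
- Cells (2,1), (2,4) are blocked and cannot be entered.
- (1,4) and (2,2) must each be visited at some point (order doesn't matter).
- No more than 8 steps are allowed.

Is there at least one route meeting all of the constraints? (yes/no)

(1,4) must be visited but has only one open neighbour ((1,3)), and it is neither the start nor the goal — the route would have to enter and leave through (1,3), re-entering it.

no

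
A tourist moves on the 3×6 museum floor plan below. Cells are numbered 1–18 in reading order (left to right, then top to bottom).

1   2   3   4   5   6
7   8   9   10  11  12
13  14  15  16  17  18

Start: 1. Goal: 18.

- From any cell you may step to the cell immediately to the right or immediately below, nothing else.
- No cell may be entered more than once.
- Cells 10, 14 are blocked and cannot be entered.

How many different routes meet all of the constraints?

A right/down-only route from 1 to 18 makes exactly 2 down-moves and 5 right-moves in some order.
With no other constraints that would be C(7,2) = 21 routes.
Subtract routes through each blocked cell (inclusion–exclusion for overlaps): − through 10: 12 − through 14: 3 → 6.
That gives 6 routes.

6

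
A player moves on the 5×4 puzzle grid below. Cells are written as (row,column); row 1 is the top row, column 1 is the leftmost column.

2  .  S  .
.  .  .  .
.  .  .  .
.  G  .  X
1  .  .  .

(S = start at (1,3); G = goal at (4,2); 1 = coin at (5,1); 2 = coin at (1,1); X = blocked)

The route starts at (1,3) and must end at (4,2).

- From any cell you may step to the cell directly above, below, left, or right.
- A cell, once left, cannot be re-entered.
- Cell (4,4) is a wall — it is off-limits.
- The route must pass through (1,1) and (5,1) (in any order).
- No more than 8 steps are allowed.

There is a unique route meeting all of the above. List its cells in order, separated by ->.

(1,3) -> (1,2) -> (1,1) -> (2,1) -> (3,1) -> (4,1) -> (5,1) -> (5,2) -> (4,2)

Any route must reach (1,1) and (5,1) and still end at (4,2) within 8 moves, so the order of the required stops is forced.
Route from (1,3): left 2 to (1,1), down 4 to (5,1), right 1 to (5,2), up 1 to (4,2) — 8 moves in all.
Check: all required cells visited; 8 ≤ 8 moves.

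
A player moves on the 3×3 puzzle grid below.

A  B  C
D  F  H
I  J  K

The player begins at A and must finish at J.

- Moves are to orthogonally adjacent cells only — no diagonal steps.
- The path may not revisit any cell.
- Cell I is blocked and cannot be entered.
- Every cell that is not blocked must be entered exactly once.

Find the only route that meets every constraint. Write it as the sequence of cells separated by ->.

Need to visit all 8 open cells exactly once, starting at A and ending at J.
Cell C has only two open neighbours (H and B), so the path must pass straight through it: one of those is the cell it's entered from and the other is where it exits.
Route from A: down to D, right to F, up to B, right to C, 2× down (reaching K), left to J — 7 moves in all.
Check: all 8 open cells covered.

A -> D -> F -> B -> C -> H -> K -> J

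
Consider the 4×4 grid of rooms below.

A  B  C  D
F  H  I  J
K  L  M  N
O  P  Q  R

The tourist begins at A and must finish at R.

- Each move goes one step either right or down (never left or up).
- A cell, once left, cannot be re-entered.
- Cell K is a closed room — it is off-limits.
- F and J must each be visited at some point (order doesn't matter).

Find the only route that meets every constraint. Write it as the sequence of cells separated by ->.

A -> F -> H -> I -> J -> N -> R

Moves only go right or down, so the column and row indices never decrease.
Route from A: down to F, 3× right (reaching J), 2× down (reaching R) — 6 moves in all.
Check: all required cells visited.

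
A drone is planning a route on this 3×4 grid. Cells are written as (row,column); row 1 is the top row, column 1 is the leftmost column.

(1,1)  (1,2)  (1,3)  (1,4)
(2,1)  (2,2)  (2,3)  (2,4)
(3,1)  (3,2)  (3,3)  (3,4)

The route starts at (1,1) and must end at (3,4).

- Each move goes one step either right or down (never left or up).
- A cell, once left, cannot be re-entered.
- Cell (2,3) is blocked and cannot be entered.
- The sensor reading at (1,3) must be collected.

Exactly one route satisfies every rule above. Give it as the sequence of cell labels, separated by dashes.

(1,1) - (1,2) - (1,3) - (1,4) - (2,4) - (3,4)

Moves only go right or down, so the column and row indices never decrease.
Route from (1,1): 3× right (reaching (1,4)), 2× down (reaching (3,4)) — 5 moves in all.
Check: all required cells visited.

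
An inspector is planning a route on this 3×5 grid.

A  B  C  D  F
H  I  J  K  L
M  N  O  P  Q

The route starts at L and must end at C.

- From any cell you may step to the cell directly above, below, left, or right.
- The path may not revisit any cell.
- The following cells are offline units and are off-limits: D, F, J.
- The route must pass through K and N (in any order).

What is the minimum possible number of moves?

7

Any route passes through K and N in some order between L and C. Summing Manhattan distances along each leg and taking the cheapest ordering (L → K → N → C) gives a lower bound of 1 + 3 + 3 = 7 moves.
A route of 7 moves achieves this: L → K → P → O → N → I → B → C.
Since 7 matches the lower bound, it is optimal.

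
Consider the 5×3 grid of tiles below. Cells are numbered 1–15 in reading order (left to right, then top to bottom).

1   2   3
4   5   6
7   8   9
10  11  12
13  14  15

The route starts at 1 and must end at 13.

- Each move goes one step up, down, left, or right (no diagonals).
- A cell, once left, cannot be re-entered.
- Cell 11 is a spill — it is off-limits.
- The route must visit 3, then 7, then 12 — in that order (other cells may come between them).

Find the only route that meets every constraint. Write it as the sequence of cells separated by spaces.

The waypoints must appear in the order 3, 7, 12, with no cell reused.
Route from 1: 2× right (reaching 3), down to 6, 2× left (reaching 4), down to 7, 2× right (reaching 9), 2× down (reaching 15), 2× left (reaching 13) — 12 moves in all.
Check: order respected (3 at step 2, 7 at step 6, 12 at step 9).

1 2 3 6 5 4 7 8 9 12 15 14 13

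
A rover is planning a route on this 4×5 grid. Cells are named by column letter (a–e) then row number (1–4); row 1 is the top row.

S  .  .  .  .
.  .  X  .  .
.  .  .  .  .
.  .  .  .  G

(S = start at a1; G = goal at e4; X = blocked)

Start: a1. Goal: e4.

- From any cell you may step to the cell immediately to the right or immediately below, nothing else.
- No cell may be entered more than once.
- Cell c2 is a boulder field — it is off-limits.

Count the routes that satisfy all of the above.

A right/down-only route from a1 to e4 makes exactly 3 down-moves and 4 right-moves in some order.
With no other constraints that would be C(7,3) = 35 routes.
Subtract routes through each blocked cell (inclusion–exclusion for overlaps): − through c2: 18 → 17.
That gives 17 routes.

17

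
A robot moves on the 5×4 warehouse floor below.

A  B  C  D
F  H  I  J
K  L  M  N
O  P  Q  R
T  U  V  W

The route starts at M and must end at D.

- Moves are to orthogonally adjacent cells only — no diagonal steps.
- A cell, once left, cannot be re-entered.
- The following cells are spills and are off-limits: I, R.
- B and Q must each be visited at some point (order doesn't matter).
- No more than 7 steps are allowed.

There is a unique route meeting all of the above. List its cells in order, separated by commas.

The 7-move cap with required stops at B, Q leaves no slack for detours.
Route from M: down to Q, left to P, 3× up (reaching B), 2× right (reaching D) — 7 moves in all.
Check: all required cells visited; 7 ≤ 7 moves.

M, Q, P, L, H, B, C, D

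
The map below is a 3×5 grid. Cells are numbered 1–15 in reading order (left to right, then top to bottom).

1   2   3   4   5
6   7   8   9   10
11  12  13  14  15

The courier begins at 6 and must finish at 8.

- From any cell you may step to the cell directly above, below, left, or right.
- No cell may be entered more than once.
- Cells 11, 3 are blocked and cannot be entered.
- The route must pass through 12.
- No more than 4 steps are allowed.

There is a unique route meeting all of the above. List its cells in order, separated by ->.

6 -> 7 -> 12 -> 13 -> 8

The budget equals the shortest possible length, so every move has to be on a shortest route through the required cells.
Route from 6: right 1 to 7, down 1 to 12, right 1 to 13, up 1 to 8 — 4 moves in all.
Check: all required cells visited; 4 ≤ 4 moves.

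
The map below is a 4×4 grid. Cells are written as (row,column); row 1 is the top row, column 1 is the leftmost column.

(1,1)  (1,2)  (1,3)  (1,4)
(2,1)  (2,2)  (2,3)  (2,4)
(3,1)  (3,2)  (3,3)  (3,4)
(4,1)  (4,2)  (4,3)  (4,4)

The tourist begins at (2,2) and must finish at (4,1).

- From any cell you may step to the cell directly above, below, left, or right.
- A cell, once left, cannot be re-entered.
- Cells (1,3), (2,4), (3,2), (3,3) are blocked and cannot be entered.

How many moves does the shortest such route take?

3

The Manhattan distance from (2,2) to (4,1) is |2−4| + |2−1| = 3, so at least 3 moves are needed.
A route of 3 moves achieves this: (2,2) → (2,1) → (3,1) → (4,1).
Since 3 matches the lower bound, it is optimal.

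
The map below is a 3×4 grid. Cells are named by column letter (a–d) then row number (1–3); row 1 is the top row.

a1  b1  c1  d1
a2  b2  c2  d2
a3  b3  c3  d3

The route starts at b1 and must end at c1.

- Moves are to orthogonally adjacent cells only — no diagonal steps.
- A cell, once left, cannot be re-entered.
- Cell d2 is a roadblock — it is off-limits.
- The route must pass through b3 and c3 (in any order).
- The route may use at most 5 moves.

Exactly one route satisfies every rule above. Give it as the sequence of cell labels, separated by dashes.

b1 - b2 - b3 - c3 - c2 - c1

The budget equals the shortest possible length, so every move has to be on a shortest route through the required cells.
Route from b1: 2× down (reaching b3), right to c3, 2× up (reaching c1) — 5 moves in all.
Check: all required cells visited; 5 ≤ 5 moves.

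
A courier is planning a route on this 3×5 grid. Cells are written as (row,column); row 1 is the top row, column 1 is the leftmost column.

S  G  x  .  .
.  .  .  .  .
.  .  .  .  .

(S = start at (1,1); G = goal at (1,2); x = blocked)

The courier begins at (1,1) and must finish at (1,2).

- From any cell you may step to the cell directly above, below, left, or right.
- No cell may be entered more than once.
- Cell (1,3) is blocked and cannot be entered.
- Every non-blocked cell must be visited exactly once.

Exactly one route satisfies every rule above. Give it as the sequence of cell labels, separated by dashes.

Need to visit all 14 open cells exactly once, starting at (1,1) and ending at (1,2).
Cell (3,5) has only two open neighbours ((2,5) and (3,4)), so the path must pass straight through it: one of those is the cell it's entered from and the other is where it exits.
Route from (1,1): 2× down (reaching (3,1)), 4× right (reaching (3,5)), 2× up (reaching (1,5)), left to (1,4), down to (2,4), 2× left (reaching (2,2)), up to (1,2) — 13 moves in all.
Check: all 14 open cells covered.

(1,1) - (2,1) - (3,1) - (3,2) - (3,3) - (3,4) - (3,5) - (2,5) - (1,5) - (1,4) - (2,4) - (2,3) - (2,2) - (1,2)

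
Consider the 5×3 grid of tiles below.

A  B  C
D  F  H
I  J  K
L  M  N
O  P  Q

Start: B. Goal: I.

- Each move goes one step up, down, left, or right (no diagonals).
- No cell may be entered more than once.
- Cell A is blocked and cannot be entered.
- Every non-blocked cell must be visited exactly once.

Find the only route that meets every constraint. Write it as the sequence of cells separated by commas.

Need to visit all 14 open cells exactly once, starting at B and ending at I.
Cell Q has only two open neighbours (N and P), so the path must pass straight through it: one of those is the cell it's entered from and the other is where it exits.
Route from B: right 1 to C, down 4 to Q, left 2 to O, up 1 to L, right 1 to M, up 2 to F, left 1 to D, down 1 to I — 13 moves in all.
Check: all 14 open cells covered.

B, C, H, K, N, Q, P, O, L, M, J, F, D, I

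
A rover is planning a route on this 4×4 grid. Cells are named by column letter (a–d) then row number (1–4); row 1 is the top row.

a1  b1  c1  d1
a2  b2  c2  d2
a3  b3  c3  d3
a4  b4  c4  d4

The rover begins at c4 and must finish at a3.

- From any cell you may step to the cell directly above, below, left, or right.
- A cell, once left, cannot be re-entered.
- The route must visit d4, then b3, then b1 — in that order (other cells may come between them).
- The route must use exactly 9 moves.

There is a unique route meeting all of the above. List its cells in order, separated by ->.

c4 -> d4 -> d3 -> c3 -> b3 -> b2 -> b1 -> a1 -> a2 -> a3

The waypoints must appear in the order d4, b3, b1, with no cell reused.
Route from c4: right 1 to d4, up 1 to d3, left 2 to b3, up 2 to b1, left 1 to a1, down 2 to a3 — 9 moves in all.
Check: order respected (d4 at step 1, b3 at step 4, b1 at step 6); 9 moves as required.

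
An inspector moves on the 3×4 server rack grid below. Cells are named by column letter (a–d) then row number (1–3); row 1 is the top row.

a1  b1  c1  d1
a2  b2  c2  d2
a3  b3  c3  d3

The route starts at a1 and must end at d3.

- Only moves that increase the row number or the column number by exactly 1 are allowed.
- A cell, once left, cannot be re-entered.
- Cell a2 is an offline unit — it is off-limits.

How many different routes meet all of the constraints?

A right/down-only route from a1 to d3 makes exactly 2 down-moves and 3 right-moves in some order.
With no other constraints that would be C(5,2) = 10 routes.
Subtract routes through each blocked cell (inclusion–exclusion for overlaps): − through a2: 4 → 6.
That gives 6 routes.

6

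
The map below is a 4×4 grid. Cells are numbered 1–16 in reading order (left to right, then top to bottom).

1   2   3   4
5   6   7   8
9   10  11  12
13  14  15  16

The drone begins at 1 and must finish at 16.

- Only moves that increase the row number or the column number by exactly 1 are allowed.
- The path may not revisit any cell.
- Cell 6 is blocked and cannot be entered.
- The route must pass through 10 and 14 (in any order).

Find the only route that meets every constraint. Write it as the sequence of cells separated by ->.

1 -> 5 -> 9 -> 10 -> 14 -> 15 -> 16

Moves only go right or down, so the column and row indices never decrease.
Route from 1: down 2 to 9, right 1 to 10, down 1 to 14, right 2 to 16 — 6 moves in all.
Check: all required cells visited.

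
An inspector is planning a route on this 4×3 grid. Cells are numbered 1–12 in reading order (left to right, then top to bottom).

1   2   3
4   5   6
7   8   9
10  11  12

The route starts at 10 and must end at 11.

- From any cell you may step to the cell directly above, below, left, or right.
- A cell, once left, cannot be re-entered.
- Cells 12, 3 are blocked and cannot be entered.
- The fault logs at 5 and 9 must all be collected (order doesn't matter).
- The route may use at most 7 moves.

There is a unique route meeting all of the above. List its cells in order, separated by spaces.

10 7 4 5 6 9 8 11

Any route must reach 5 and 9 and still end at 11 within 7 moves, so the order of the required stops is forced.
Route from 10: 2× up (reaching 4), 2× right (reaching 6), down to 9, left to 8, down to 11 — 7 moves in all.
Check: all required cells visited; 7 ≤ 7 moves.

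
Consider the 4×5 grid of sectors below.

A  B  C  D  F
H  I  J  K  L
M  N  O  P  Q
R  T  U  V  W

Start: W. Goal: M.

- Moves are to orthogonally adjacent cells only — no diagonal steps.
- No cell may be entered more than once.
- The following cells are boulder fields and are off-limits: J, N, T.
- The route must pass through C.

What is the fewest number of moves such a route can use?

9

Any route passes through C somewhere between W and M. Summing Manhattan distances along the two legs (W → C → M) gives a lower bound of 5 + 4 = 9 moves.
A route of 9 moves achieves this: W → Q → L → F → D → C → B → I → H → M.
Since 9 matches the lower bound, it is optimal.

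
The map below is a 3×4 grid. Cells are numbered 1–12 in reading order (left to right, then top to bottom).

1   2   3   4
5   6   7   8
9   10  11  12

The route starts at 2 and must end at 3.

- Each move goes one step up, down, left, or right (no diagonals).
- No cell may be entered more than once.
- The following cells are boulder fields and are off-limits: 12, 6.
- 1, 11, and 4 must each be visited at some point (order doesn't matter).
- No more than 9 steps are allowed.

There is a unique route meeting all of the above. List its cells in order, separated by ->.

Any route must reach 1, 11, and 4 and still end at 3 within 9 moves, so the order of the required stops is forced.
Route from 2: left 1 to 1, down 2 to 9, right 2 to 11, up 1 to 7, right 1 to 8, up 1 to 4, left 1 to 3 — 9 moves in all.
Check: all required cells visited; 9 ≤ 9 moves.

2 -> 1 -> 5 -> 9 -> 10 -> 11 -> 7 -> 8 -> 4 -> 3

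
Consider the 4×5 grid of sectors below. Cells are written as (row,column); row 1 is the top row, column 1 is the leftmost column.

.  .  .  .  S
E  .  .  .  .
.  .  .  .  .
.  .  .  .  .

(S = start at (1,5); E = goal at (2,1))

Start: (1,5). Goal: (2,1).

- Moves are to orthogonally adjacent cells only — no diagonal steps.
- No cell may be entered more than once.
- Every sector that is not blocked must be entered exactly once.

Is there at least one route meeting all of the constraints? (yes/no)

yes

One route that works: (1,5) → (2,5) → (3,5) → (4,5) → (4,4) → (3,4) → (2,4) → (1,4) → (1,3) → (2,3) → (3,3) → (4,3) → (4,2) → (4,1) → (3,1) → (3,2) → (2,2) → (1,2) → (1,1) → (2,1).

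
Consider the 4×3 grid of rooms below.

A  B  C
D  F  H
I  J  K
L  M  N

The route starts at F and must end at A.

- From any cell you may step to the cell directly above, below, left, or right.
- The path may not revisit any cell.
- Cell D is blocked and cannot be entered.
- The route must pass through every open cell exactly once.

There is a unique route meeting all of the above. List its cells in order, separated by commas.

F, J, I, L, M, N, K, H, C, B, A

Need to visit all 11 open cells exactly once, starting at F and ending at A.
Route from F: down to J, left to I, down to L, 2× right (reaching N), 3× up (reaching C), 2× left (reaching A) — 10 moves in all.
Check: all 11 open cells covered.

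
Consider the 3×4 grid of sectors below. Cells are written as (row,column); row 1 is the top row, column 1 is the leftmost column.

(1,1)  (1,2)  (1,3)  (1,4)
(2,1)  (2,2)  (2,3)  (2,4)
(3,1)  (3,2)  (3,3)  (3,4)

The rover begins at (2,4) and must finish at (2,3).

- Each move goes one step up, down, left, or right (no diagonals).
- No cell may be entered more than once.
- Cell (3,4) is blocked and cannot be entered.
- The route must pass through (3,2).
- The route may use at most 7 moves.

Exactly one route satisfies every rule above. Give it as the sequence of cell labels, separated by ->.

The 7-move cap with required stops at (3,2) leaves no slack for detours.
Route from (2,4): up to (1,4), 2× left (reaching (1,2)), 2× down (reaching (3,2)), right to (3,3), up to (2,3) — 7 moves in all.
Check: all required cells visited; 7 ≤ 7 moves.

(2,4) -> (1,4) -> (1,3) -> (1,2) -> (2,2) -> (3,2) -> (3,3) -> (2,3)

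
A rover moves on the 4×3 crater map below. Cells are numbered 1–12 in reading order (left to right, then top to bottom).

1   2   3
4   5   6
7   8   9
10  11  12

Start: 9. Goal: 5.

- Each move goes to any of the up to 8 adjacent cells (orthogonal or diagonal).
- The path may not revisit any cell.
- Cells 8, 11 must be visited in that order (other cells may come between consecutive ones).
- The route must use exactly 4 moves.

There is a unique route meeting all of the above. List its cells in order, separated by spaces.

The waypoints must appear in the order 8, 11, with no cell reused.
Route from 9: left to 8, down to 11, up-left to 7, up-right to 5 — 4 moves in all.
Check: order respected (8 at step 1, 11 at step 2); 4 moves as required.

9 8 11 7 5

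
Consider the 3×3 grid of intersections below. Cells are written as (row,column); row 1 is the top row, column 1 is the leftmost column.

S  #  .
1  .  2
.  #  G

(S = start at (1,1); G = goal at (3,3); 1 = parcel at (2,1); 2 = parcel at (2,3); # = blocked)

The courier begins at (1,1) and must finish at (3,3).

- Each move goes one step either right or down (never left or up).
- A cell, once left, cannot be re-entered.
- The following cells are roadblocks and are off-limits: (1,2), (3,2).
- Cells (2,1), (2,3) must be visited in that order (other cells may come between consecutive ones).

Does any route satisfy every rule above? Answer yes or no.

One route that works: (1,1) → (2,1) → (2,2) → (2,3) → (3,3).

yes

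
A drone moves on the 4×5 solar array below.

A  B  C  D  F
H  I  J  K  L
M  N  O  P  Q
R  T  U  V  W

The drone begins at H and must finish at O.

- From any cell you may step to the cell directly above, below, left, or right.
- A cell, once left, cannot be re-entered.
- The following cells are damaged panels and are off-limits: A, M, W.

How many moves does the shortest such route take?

The Manhattan distance from H to O is |2−3| + |1−3| = 3, so at least 3 moves are needed.
A route of 3 moves achieves this: H → I → N → O.
Since 3 matches the lower bound, it is optimal.

3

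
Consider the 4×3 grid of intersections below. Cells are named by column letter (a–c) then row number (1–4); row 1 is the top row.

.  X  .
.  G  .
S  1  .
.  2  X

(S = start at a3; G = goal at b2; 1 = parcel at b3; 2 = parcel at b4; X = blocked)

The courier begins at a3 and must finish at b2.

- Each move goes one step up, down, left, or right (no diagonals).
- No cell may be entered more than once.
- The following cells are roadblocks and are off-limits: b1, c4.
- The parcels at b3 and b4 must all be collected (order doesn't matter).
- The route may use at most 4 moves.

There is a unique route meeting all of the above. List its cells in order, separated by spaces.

a3 a4 b4 b3 b2

The budget equals the shortest possible length, so every move has to be on a shortest route through the required cells.
Route from a3: down 1 to a4, right 1 to b4, up 2 to b2 — 4 moves in all.
Check: all required cells visited; 4 ≤ 4 moves.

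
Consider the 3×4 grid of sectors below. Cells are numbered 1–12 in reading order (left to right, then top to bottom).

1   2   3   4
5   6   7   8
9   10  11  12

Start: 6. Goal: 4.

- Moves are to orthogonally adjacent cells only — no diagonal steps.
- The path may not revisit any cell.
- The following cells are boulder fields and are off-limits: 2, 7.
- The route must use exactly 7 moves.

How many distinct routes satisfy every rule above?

1

Need simple routes of exactly 7 moves from 6 to 4 (Manhattan distance 3, so 2 moves are spent on a detour and 2 undoing it).
Enumerating: 6 5 9 10 11 12 8 4.
That gives 1 route.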